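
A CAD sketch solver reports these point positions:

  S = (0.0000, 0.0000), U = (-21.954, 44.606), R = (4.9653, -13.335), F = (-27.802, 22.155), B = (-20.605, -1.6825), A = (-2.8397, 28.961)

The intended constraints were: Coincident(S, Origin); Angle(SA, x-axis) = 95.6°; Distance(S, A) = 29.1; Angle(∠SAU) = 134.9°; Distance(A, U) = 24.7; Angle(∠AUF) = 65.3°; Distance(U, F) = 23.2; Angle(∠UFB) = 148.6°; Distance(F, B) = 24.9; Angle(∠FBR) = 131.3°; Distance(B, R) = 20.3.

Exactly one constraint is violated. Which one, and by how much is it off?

Distance(B, R) = 20.3 — off by 7.80.

S = (0.00, 0.00) ✓; SA at 95.60° ✓; |SA| = 29.10 ✓; ∠SAU = 134.9° ✓; |AU| = 24.70 ✓; ∠AUF = 65.30° ✓; |UF| = 23.20 ✓; ∠UFB = 148.6° ✓; |FB| = 24.90 ✓; ∠FBR = 131.3° ✓; |BR| = 28.10 ✗.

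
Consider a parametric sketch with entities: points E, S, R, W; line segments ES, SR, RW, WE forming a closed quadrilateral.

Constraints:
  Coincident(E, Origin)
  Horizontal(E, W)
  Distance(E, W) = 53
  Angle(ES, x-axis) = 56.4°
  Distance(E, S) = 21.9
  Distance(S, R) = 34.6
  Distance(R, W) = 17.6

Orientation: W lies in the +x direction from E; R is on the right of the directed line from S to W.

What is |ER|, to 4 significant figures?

37.08

E is at the origin; E and W share the same y with |EW| = 53.0 and W in +x, so W = (53.0, 0). ES runs at 56.4° with |ES| = 21.9, so S = (12.12, 18.24). R is determined by |SR| = 34.6 and |RW| = 17.6 together: it lies at the intersection of circle(S, 34.6) and circle(W, 17.6). With |SW| = 44.77, the foot of the radical line on SW is 32.29 from S and the perpendicular offset is √(34.6² − 32.29²) = 12.42. Taking the right-of-SW solution: R = (36.55, -6.259).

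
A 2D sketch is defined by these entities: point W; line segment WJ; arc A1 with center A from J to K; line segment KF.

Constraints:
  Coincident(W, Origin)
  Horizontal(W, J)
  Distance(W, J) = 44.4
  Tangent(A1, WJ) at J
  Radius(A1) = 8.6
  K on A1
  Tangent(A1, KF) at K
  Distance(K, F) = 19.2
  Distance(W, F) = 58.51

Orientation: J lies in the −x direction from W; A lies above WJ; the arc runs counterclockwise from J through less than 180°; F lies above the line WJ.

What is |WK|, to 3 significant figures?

40.7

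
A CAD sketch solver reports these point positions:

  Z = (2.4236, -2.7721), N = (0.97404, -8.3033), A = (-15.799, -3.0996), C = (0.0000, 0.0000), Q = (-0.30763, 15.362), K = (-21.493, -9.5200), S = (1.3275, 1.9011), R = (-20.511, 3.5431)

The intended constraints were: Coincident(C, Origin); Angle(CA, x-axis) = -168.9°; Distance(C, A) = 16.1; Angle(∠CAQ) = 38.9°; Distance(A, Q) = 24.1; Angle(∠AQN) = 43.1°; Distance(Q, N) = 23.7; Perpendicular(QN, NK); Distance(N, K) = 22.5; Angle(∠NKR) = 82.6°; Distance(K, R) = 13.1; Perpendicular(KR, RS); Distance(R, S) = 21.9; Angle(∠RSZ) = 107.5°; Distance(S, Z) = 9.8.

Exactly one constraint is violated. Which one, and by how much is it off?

Distance(S, Z) = 9.8 — off by 5.00.

C = (0.00, 0.00) ✓; CA at -168.9° ✓; |CA| = 16.10 ✓; ∠CAQ = 38.90° ✓; |AQ| = 24.10 ✓; ∠AQN = 43.10° ✓; |QN| = 23.70 ✓; ∠(QN, NK) = 90.00° ✓; |NK| = 22.50 ✓; ∠NKR = 82.60° ✓; |KR| = 13.10 ✓; ∠(KR, RS) = 90.00° ✓; |RS| = 21.90 ✓; ∠RSZ = 107.5° ✓; |SZ| = 4.800 ✗.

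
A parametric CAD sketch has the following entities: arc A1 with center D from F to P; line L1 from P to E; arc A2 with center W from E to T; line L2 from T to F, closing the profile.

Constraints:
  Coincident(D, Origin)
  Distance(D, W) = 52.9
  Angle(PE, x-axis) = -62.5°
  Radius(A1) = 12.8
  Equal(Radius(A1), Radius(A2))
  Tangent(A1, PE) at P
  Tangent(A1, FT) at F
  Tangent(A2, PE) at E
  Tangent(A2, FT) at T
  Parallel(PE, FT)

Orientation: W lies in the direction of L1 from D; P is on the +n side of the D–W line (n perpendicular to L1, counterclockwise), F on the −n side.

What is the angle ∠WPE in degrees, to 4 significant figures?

13.60°

The slot axis is L1's direction at -62.5°, so u = (cos -62.5°, sin -62.5°) = (0.4617, -0.8870) and n = (−sin -62.5°, cos -62.5°) = (0.8870, 0.4617). D is at the origin and W lies 52.9 along u from D, so W = 52.9·u = (24.43, -46.92). Tangency of A1 to both parallel lines with radius 12.8 puts P and F at D ± 12.8·n: P = (11.35, 5.910), F = (-11.35, -5.910). Equal radii place E and T the same way about W: E = W + 12.8·n = (35.78, -41.01), T = W − 12.8·n = (13.07, -52.83). Then cos ∠WPE = PW·PE / (|PW||PE|), giving 13.60°.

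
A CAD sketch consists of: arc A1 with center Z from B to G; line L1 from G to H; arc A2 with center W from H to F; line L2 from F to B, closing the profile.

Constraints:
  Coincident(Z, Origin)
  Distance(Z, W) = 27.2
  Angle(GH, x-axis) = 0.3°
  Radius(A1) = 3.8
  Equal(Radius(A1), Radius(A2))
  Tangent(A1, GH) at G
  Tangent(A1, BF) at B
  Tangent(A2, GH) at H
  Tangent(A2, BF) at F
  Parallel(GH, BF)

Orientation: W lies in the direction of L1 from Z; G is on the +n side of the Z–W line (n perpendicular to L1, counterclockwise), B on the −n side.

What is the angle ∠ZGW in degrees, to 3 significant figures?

82.0°

Z is at the origin and W lies 27.2 along u from Z, so W = 27.2·u = (27.2, 0.142). Tangency of A1 to both parallel lines with radius 3.8 puts G and B at Z ± 3.8·n: G = (-0.0199, 3.80), B = (0.0199, -3.80). Then cos ∠ZGW = GZ·GW / (|GZ||GW|), giving 82.0°.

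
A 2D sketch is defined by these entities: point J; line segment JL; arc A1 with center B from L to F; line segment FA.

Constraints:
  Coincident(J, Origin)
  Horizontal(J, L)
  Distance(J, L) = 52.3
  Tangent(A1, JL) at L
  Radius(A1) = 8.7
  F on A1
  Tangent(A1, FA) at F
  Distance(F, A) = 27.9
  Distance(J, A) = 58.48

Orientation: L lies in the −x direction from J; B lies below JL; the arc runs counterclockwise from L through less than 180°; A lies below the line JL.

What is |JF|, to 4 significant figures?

61.18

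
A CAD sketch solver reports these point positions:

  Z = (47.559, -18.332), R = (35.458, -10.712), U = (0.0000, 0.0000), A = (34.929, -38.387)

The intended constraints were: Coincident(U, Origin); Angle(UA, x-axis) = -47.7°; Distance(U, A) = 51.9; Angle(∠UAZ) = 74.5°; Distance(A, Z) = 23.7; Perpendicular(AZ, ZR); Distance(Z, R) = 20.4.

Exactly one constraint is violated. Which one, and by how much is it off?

Distance(Z, R) = 20.4 — off by 6.10.

U = (0.00, 0.00) ✓; UA at -47.70° ✓; |UA| = 51.90 ✓; ∠UAZ = 74.50° ✓; |AZ| = 23.70 ✓; ∠(AZ, ZR) = 90.00° ✓; |ZR| = 14.30 ✗.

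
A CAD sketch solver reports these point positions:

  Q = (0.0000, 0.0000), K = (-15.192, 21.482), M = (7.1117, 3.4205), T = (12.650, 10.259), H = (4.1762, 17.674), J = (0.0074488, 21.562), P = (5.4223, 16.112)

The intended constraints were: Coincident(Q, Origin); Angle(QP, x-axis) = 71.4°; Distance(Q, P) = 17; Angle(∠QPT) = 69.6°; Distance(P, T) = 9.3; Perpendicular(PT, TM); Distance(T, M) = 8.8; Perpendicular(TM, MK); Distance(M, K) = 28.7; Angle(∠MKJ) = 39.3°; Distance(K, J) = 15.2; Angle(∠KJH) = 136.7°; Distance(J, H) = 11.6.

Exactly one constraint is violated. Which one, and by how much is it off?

Distance(J, H) = 11.6 — off by 5.90.

Q = (0.00, 0.00) ✓; QP at 71.40° ✓; |QP| = 17.00 ✓; ∠QPT = 69.60° ✓; |PT| = 9.300 ✓; ∠(PT, TM) = 90.00° ✓; |TM| = 8.800 ✓; ∠(TM, MK) = 90.00° ✓; |MK| = 28.70 ✓; ∠MKJ = 39.30° ✓; |KJ| = 15.20 ✓; ∠KJH = 136.7° ✓; |JH| = 5.700 ✗.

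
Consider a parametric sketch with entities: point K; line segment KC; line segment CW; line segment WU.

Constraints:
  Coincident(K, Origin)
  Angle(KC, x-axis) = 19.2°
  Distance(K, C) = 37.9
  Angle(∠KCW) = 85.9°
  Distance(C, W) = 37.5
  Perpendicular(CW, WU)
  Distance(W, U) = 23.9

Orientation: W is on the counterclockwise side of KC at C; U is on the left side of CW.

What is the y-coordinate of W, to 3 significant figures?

46.9

K is at the origin; KC runs at 19.2° with length 37.9, so C = 37.9·(cos 19.2°, sin 19.2°) = (35.8, 12.5). ∠KCW = 85.9°, so CW runs at 19.2° + (180° − 85.9°) = 113° from the x-axis; with |CW| = 37.5, W = C + 37.5·(cos 113°, sin 113°) = (21.0, 46.9). So W.y = 46.9.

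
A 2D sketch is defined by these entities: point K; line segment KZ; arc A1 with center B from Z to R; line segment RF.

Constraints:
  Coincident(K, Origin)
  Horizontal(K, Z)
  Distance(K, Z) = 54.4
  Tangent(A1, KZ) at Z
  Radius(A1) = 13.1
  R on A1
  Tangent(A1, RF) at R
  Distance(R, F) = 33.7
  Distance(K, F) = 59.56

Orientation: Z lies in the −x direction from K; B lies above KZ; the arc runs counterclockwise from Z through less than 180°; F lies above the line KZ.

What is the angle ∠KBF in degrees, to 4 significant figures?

77.28°

Checks: |BZ| = 13.10 ✓; |BR| = 13.10 ✓; ∠(BR, RF) = 90.00° ✓; |RF| = 33.70 ✓; |KF| = 59.56 ✓.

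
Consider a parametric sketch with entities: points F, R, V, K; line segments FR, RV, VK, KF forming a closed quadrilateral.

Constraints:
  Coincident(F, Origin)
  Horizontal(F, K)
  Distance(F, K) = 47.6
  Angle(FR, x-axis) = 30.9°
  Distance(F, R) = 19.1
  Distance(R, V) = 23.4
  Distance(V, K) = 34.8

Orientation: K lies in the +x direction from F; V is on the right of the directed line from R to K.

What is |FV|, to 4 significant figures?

20.65

F is at the origin; FK is horizontal with |FK| = 47.6 and K in +x, so K = (47.6, 0). FR runs at 30.9° with |FR| = 19.1, so R = (16.39, 9.809). V is determined by |RV| = 23.4 and |VK| = 34.8 together: it lies at the intersection of circle(R, 23.4) and circle(K, 34.8). With |RK| = 32.72, the foot of the radical line on RK is 6.218 from R and the perpendicular offset is √(23.4² − 6.218²) = 22.56. Taking the right-of-RK solution: V = (15.56, -13.58).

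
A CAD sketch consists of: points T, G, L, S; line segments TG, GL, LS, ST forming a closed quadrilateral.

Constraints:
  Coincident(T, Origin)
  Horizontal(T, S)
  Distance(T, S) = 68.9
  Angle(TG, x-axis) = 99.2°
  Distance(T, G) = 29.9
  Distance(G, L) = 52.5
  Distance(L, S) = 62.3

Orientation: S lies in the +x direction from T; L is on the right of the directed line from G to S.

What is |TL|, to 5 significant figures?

23.164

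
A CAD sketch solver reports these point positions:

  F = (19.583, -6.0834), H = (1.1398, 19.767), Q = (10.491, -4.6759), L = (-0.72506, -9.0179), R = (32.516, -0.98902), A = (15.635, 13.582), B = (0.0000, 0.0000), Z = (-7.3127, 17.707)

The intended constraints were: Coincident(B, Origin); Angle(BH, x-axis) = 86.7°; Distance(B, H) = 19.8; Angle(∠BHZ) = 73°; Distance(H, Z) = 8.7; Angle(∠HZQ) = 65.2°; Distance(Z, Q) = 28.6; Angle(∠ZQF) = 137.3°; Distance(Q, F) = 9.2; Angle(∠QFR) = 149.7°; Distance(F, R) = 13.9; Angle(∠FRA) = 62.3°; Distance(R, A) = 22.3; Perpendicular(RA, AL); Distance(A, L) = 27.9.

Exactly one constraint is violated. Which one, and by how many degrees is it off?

Perpendicular(RA, AL) — off by 4.90°.

B = (0.00, 0.00) ✓; BH at 86.70° ✓; |BH| = 19.80 ✓; ∠BHZ = 73.00° ✓; |HZ| = 8.700 ✓; ∠HZQ = 65.20° ✓; |ZQ| = 28.60 ✓; ∠ZQF = 137.3° ✓; |QF| = 9.200 ✓; ∠QFR = 149.7° ✓; |FR| = 13.90 ✓; ∠FRA = 62.30° ✓; |RA| = 22.30 ✓; ∠(RA, AL) = 94.90° ✗; |AL| = 27.90 ✓.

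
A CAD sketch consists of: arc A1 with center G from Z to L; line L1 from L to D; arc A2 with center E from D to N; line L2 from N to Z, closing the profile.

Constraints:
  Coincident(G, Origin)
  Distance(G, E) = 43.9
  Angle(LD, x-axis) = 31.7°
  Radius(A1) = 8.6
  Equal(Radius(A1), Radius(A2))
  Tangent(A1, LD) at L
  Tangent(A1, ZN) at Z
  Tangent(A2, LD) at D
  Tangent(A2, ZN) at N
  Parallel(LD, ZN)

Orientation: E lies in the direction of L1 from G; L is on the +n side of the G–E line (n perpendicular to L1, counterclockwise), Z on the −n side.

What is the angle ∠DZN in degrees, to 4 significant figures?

21.40°

Tangency of A1 to both parallel lines with radius 8.6 puts L and Z at G ± 8.6·n: L = (-4.519, 7.317), Z = (4.519, -7.317). Equal radii place D and N the same way about E: D = E + 8.6·n = (32.83, 30.39), N = E − 8.6·n = (41.87, 15.75). Then cos ∠DZN = ZD·ZN / (|ZD||ZN|), giving 21.40°.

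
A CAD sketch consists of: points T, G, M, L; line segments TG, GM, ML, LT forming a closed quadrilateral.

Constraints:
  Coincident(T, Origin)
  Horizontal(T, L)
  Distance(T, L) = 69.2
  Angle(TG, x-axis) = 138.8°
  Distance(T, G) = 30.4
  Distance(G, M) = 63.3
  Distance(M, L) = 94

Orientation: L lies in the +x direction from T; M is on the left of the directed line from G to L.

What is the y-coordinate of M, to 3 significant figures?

73.6

T is at the origin; TL is horizontal with |TL| = 69.2 and L in +x, so L = (69.2, 0). TG runs at 138.8° with |TG| = 30.4, so G = (-22.9, 20.0). M is determined by |GM| = 63.3 and |ML| = 94.0 together: it lies at the intersection of circle(G, 63.3) and circle(L, 94.0). With |GL| = 94.2, the foot of the radical line on GL is 21.5 from G and the perpendicular offset is √(63.3² − 21.5²) = 59.5. Taking the left-of-GL solution: M = (10.8, 73.6).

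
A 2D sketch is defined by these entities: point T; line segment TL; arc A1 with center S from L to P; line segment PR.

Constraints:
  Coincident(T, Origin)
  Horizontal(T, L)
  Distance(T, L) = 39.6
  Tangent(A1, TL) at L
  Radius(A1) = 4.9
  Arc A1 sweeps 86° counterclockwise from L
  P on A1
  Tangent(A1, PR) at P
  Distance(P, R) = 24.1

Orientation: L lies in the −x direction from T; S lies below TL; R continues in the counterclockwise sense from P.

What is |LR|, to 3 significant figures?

29.3

T is at the origin; TL is horizontal with |TL| = 39.6 and L on the −x side, so L = (-39.6, 0.00). The tangent condition forces SL to be normal to TL, so S = L + (0, -4.9) = (-39.6, -4.90). On A1, L sits at bearing 90° from S; an 86° counterclockwise sweep puts P at bearing 176°, so P = S + 4.9·(cos 176°, sin 176°) = (-44.5, -4.56). A1 meets PR tangentially, so SP is at right angles to PR, so PR runs along (−sin 176°, cos 176°); with |PR| = 24.1, R = (-46.2, -28.6). Then |LR| = |R − L| = 29.3.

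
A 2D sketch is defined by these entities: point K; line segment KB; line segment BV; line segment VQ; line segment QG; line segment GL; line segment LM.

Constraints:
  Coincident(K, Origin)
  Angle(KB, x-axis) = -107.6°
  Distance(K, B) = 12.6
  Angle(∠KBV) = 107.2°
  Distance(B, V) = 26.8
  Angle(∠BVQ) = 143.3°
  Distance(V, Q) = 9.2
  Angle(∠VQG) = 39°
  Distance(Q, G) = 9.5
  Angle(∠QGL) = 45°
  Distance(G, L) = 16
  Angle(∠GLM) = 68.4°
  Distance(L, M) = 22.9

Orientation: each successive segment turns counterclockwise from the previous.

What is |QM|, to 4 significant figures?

14.60

∠QGL = 45.0° gives GL at -82.10° from the x-axis; with |GL| = 16.0, L = (22.01, -37.12). ∠GLM = 68.4° gives LM at 29.50° from the x-axis; with |LM| = 22.9, M = (41.95, -25.84). Then |QM| = |M − Q| = 14.60.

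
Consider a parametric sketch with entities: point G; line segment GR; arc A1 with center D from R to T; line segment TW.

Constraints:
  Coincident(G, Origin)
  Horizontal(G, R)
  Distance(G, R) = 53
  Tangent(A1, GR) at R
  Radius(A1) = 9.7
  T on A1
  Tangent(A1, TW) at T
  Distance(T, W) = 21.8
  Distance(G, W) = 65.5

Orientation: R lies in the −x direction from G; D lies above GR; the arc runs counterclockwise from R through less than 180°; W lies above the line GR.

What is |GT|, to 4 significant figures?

47.19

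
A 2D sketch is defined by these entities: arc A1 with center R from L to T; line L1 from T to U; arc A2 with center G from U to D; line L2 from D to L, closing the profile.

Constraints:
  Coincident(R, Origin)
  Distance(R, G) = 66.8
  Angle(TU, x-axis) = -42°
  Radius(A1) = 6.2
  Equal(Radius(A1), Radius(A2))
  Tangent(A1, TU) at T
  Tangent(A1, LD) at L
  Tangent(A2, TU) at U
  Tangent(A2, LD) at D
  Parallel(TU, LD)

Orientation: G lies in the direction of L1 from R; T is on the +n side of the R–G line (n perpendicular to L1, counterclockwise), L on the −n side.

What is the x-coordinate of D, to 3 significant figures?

45.5

The slot axis is L1's direction at -42.0°, so u = (cos -42.0°, sin -42.0°) = (0.743, -0.669) and n = (−sin -42.0°, cos -42.0°) = (0.669, 0.743). R is at the origin and G lies 66.8 along u from R, so G = 66.8·u = (49.6, -44.7). Tangency of A1 to both parallel lines with radius 6.2 puts T and L at R ± 6.2·n: T = (4.15, 4.61), L = (-4.15, -4.61). Equal radii place U and D the same way about G: U = G + 6.2·n = (53.8, -40.1), D = G − 6.2·n = (45.5, -49.3). So D.x = 45.5.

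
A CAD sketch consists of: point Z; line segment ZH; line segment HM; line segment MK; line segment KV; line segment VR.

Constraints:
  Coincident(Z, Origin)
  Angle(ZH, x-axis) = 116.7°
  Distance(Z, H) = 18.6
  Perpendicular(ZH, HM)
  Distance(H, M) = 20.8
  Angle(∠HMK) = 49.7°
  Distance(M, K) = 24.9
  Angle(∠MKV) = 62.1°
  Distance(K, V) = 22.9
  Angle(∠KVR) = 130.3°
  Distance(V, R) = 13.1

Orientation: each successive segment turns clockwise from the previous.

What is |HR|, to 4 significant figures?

14.04

∠MKV = 62.1° gives KV at 138.5° from the x-axis; with |KV| = 22.9, V = (-12.78, 16.93). ∠KVR = 130.3° gives VR at 88.80° from the x-axis; with |VR| = 13.1, R = (-12.51, 30.03). Then |HR| = |R − H| = 14.04.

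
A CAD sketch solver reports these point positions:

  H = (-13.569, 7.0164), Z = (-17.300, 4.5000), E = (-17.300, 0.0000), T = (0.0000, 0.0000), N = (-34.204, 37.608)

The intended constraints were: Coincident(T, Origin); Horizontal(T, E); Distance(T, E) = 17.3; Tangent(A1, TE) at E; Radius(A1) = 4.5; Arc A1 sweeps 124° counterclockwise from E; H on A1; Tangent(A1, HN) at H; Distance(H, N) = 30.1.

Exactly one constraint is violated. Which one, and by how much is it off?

Distance(H, N) = 30.1 — off by 6.80.

T = (0.00, 0.00) ✓; T.y = 0.00, E.y = 0.00 ✓; |TE| = 17.30 ✓; ∠(ZE, ET) = 90.00° ✓; |ZE| = 4.500 ✓; bearing(Z→H) − bearing(Z→E) = 124.0° ✓; |ZH| = 4.500 ✓; ∠(ZH, HN) = 90.00° ✓; |HN| = 36.90 ✗.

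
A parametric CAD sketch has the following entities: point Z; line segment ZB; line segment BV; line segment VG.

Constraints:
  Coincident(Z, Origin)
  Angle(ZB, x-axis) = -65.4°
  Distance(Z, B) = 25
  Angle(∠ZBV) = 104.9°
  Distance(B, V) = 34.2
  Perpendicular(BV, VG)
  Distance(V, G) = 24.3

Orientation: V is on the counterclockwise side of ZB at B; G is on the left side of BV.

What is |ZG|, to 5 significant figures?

40.629

Z is at the origin; ZB runs at -65.4° with length 25.0, so B = 25.0·(cos -65.4°, sin -65.4°) = (10.407, -22.731). ∠ZBV = 104.9°, so BV runs at -65.4° + (180° − 104.9°) = 9.7000° from the x-axis; with |BV| = 34.2, V = B + 34.2·(cos 9.7000°, sin 9.7000°) = (44.118, -16.969). BV is perpendicular to VG; with |VG| = 24.3 on the left of BV, G = V + 24.3·(-0.16849, 0.98570) = (40.024, 6.9840). Then |ZG| = |G − Z| = 40.629.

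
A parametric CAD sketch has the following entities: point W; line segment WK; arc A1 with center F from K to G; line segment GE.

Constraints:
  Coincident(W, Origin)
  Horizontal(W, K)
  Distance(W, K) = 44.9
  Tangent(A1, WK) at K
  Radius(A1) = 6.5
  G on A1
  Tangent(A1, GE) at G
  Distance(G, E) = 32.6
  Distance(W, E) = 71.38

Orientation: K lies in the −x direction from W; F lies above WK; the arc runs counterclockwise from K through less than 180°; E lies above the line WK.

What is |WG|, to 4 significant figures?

41.60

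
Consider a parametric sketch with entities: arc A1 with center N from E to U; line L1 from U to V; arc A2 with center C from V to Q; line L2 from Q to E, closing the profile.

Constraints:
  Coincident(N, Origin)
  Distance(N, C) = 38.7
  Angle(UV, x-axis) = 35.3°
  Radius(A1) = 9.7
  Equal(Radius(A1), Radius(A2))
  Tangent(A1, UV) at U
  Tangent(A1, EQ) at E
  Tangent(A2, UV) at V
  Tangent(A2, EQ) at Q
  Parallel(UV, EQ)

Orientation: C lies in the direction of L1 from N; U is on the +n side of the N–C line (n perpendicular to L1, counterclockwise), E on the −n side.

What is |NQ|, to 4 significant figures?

39.90

The slot axis is L1's direction at 35.3°, so u = (cos 35.3°, sin 35.3°) = (0.8161, 0.5779) and n = (−sin 35.3°, cos 35.3°) = (-0.5779, 0.8161). N is at the origin and C lies 38.7 along u from N, so C = 38.7·u = (31.58, 22.36). Tangency of A1 to both parallel lines with radius 9.7 puts U and E at N ± 9.7·n: U = (-5.605, 7.917), E = (5.605, -7.917). Equal radii place V and Q the same way about C: V = C + 9.7·n = (25.98, 30.28), Q = C − 9.7·n = (37.19, 14.45). Then |NQ| = |Q − N| = 39.90.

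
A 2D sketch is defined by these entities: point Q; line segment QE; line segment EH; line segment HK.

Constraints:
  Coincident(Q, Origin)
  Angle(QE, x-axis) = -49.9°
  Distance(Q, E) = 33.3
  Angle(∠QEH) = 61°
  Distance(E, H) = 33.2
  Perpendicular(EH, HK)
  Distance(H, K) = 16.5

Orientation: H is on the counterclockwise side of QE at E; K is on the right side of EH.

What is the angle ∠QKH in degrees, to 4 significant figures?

20.50°

∠QEH = 61.0°, so EH runs at -49.9° + (180° − 61.0°) = 69.10° from the x-axis; with |EH| = 33.2, H = E + 33.2·(cos 69.10°, sin 69.10°) = (33.29, 5.544). EH is perpendicular to HK; with |HK| = 16.5 on the right of EH, K = H + 16.5·(0.9342, -0.3567) = (48.71, -0.3425). Then cos ∠QKH = KQ·KH / (|KQ||KH|), giving 20.50°.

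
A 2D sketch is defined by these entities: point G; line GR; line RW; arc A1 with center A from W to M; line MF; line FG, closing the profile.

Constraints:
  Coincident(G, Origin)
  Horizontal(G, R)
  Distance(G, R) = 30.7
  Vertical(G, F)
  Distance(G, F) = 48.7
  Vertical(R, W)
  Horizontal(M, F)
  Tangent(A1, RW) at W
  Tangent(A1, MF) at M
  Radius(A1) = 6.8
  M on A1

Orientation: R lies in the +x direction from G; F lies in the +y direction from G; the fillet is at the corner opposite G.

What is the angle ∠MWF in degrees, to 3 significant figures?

32.5°

G is at the origin; GR is horizontal with |GR| = 30.7 and R on the +x side, so R = (30.7, 0.00). G and F share the same x with |GF| = 48.7 and F on the +y side, so F = (0.00, 48.7). The virtual corner opposite G is at (30.7, 48.7). The tangent condition forces AW to be normal to RW and tangency of A1 to MF means the radius AM is perpendicular to MF, with radius 6.8, so the center A sits 6.8 in from both sides at A = (23.9, 41.9). That places the tangent points at W = (30.7, 41.9) on RW and M = (23.9, 48.7) on MF. Then cos ∠MWF = WM·WF / (|WM||WF|), giving 32.5°.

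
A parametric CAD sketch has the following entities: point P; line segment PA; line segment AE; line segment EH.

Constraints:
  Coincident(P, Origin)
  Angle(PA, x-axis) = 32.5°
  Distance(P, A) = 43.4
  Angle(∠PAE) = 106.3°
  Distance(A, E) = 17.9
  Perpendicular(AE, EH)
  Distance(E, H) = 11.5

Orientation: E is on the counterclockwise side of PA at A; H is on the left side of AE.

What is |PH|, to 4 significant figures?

42.59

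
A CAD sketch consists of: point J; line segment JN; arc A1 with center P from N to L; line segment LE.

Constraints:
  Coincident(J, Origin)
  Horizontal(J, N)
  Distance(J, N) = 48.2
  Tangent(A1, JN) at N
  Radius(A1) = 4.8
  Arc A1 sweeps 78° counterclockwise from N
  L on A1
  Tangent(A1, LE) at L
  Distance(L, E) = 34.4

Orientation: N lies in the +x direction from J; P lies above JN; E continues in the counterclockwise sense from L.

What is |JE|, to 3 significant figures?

70.8

J is at the origin; JN is horizontal with |JN| = 48.2 and N on the +x side, so N = (48.2, 0.00). The tangent condition forces PN to be normal to JN, so P = N + (0, 4.8) = (48.2, 4.80). On A1, N sits at bearing -90° from P; a 78° counterclockwise sweep puts L at bearing -12°, so L = P + 4.8·(cos -12°, sin -12°) = (52.9, 3.80). A1 meets LE tangentially, so PL is at right angles to LE, so LE runs along (−sin -12°, cos -12°); with |LE| = 34.4, E = (60.0, 37.5). Then |JE| = |E − J| = 70.8.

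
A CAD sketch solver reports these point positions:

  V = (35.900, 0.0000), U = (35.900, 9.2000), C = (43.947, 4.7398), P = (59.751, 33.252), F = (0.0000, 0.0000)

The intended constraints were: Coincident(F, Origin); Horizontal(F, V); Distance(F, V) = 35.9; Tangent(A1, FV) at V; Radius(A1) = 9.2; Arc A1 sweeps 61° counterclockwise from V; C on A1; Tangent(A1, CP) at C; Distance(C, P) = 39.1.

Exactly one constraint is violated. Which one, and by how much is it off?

Distance(C, P) = 39.1 — off by 6.50.

F = (0.00, 0.00) ✓; F.y = 0.00, V.y = 0.00 ✓; |FV| = 35.90 ✓; ∠(UV, VF) = 90.00° ✓; |UV| = 9.200 ✓; bearing(U→C) − bearing(U→V) = 61.00° ✓; |UC| = 9.200 ✓; ∠(UC, CP) = 90.00° ✓; |CP| = 32.60 ✗.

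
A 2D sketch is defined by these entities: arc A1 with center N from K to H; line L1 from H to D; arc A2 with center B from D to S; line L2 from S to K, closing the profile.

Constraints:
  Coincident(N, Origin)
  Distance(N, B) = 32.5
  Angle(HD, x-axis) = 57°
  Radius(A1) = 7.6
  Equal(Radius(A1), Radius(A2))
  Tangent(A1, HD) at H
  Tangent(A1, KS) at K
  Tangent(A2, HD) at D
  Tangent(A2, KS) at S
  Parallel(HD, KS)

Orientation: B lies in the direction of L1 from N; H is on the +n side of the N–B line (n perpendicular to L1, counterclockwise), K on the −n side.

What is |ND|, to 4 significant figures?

33.38

The slot axis is L1's direction at 57.0°, so u = (cos 57.0°, sin 57.0°) = (0.5446, 0.8387) and n = (−sin 57.0°, cos 57.0°) = (-0.8387, 0.5446). N is at the origin and B lies 32.5 along u from N, so B = 32.5·u = (17.70, 27.26). Tangency of A1 to both parallel lines with radius 7.6 puts H and K at N ± 7.6·n: H = (-6.374, 4.139), K = (6.374, -4.139). Equal radii place D and S the same way about B: D = B + 7.6·n = (11.33, 31.40), S = B − 7.6·n = (24.07, 23.12). Then |ND| = |D − N| = 33.38.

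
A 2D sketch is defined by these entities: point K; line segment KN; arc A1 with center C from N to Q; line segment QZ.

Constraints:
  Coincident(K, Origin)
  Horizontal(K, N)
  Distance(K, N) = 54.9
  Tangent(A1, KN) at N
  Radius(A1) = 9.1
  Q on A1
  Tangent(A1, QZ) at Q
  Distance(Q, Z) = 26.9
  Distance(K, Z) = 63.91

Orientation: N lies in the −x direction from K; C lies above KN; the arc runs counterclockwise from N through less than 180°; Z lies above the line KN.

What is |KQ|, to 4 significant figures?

47.33

K is at the origin; KN is horizontal with |KN| = 54.9 and N on the −x side, so N = (-54.90, 0.000). Since A1 is tangent to KN there, CN ⟂ KN, so C = N + (0, 9.1) = (-54.90, 9.100). Since CQ ⟂ QZ (tangency), |CZ| = √(9.1² + 26.9²) = 28.40 regardless of where Q sits on A1. So Z lies on both circle(K, 63.91) and circle(C, 28.40); the above-KN intersection is Z = (-51.87, 37.34). Q is the foot of the tangent from Z: Q = (-46.02, 11.08).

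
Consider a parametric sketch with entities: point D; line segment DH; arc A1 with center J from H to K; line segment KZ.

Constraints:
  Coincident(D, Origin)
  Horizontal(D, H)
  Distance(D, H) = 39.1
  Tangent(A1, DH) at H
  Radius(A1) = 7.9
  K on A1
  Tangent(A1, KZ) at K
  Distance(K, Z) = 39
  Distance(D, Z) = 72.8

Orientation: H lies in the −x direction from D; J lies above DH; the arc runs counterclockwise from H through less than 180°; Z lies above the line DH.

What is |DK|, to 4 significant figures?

35.76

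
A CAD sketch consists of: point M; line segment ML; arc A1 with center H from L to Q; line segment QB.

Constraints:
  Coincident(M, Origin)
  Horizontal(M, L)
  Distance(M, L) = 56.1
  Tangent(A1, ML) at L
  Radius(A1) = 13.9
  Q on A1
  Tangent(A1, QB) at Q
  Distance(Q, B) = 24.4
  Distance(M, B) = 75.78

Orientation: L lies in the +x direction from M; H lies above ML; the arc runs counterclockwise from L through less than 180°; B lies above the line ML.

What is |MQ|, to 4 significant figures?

71.70

M is at the origin; ML is horizontal with |ML| = 56.1 and L on the +x side, so L = (56.10, 0.000). The tangent condition forces HL to be normal to ML, so H = L + (0, 13.9) = (56.10, 13.90). Since HQ ⟂ QB (tangency), |HB| = √(13.9² + 24.4²) = 28.08 regardless of where Q sits on A1. So B lies on both circle(M, 75.78) and circle(H, 28.08); the above-ML intersection is B = (63.79, 40.91). Q is the foot of the tangent from B: Q = (69.60, 17.21).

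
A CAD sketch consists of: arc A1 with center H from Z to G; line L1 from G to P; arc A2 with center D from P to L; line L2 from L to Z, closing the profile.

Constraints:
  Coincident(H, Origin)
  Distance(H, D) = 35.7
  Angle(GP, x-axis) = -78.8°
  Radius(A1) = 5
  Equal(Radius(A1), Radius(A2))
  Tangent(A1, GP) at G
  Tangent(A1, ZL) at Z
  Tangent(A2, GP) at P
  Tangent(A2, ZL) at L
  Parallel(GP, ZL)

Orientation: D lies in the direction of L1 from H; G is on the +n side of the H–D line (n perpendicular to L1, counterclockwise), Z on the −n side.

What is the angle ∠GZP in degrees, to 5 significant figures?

74.352°

The slot axis is L1's direction at -78.8°, so u = (cos -78.8°, sin -78.8°) = (0.19423, -0.98096) and n = (−sin -78.8°, cos -78.8°) = (0.98096, 0.19423). H is at the origin and D lies 35.7 along u from H, so D = 35.7·u = (6.9342, -35.020). Tangency of A1 to both parallel lines with radius 5.0 puts G and Z at H ± 5.0·n: G = (4.9048, 0.97117), Z = (-4.9048, -0.97117). Equal radii place P and L the same way about D: P = D + 5.0·n = (11.839, -34.049), L = D − 5.0·n = (2.0294, -35.991). Then cos ∠GZP = ZG·ZP / (|ZG||ZP|), giving 74.352°.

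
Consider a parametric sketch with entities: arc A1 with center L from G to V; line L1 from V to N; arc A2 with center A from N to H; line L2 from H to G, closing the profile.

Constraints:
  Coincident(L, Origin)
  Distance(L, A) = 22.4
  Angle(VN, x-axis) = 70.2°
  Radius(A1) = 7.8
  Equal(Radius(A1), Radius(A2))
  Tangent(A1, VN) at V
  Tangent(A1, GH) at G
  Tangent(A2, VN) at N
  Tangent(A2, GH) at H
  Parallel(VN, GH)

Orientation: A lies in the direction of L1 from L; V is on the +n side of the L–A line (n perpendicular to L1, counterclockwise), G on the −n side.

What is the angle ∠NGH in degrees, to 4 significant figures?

34.85°

Tangency of A1 to both parallel lines with radius 7.8 puts V and G at L ± 7.8·n: V = (-7.339, 2.642), G = (7.339, -2.642). Equal radii place N and H the same way about A: N = A + 7.8·n = (0.2489, 23.72), H = A − 7.8·n = (14.93, 18.43). Then cos ∠NGH = GN·GH / (|GN||GH|), giving 34.85°.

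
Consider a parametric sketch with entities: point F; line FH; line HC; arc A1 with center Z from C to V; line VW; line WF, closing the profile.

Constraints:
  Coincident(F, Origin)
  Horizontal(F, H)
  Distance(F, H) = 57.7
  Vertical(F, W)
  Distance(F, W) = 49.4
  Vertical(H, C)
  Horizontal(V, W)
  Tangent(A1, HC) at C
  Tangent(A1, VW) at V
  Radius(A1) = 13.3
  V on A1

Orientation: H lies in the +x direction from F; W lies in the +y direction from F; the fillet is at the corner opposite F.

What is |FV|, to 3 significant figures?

66.4

F is at the origin; F and H share the same y with |FH| = 57.7 and H on the +x side, so H = (57.7, 0.00). F and W share the same x with |FW| = 49.4 and W on the +y side, so W = (0.00, 49.4). The virtual corner opposite F is at (57.7, 49.4). Tangency of A1 to HC means the radius ZC is perpendicular to HC and since A1 is tangent to VW there, ZV ⟂ VW, with radius 13.3, so the center Z sits 13.3 in from both sides at Z = (44.4, 36.1). That places the tangent points at C = (57.7, 36.1) on HC and V = (44.4, 49.4) on VW. Then |FV| = |V − F| = 66.4.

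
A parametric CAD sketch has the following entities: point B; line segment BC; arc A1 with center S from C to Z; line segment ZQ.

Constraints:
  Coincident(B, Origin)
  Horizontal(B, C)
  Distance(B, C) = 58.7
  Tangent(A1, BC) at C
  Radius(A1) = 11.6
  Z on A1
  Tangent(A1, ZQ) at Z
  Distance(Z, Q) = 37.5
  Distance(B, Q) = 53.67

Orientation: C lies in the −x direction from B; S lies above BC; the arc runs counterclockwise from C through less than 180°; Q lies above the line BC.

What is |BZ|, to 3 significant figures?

48.5

Checks: |SZ| = 11.60 ✓; ∠(SZ, ZQ) = 90.00° ✓; |ZQ| = 37.50 ✓; |BQ| = 53.67 ✓.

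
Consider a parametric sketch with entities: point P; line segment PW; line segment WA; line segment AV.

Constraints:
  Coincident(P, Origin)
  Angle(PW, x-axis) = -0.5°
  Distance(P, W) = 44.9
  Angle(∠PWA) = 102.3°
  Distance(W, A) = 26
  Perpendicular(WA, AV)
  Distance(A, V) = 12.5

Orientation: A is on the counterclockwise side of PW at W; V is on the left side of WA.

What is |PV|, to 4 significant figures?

47.42

∠PWA = 102.3°, so WA runs at -0.5° + (180° − 102.3°) = 77.20° from the x-axis; with |WA| = 26.0, A = W + 26.0·(cos 77.20°, sin 77.20°) = (50.66, 24.96). WA ⟂ AV; with |AV| = 12.5 on the left of WA, V = A + 12.5·(-0.9751, 0.2215) = (38.47, 27.73). Then |PV| = |V − P| = 47.42.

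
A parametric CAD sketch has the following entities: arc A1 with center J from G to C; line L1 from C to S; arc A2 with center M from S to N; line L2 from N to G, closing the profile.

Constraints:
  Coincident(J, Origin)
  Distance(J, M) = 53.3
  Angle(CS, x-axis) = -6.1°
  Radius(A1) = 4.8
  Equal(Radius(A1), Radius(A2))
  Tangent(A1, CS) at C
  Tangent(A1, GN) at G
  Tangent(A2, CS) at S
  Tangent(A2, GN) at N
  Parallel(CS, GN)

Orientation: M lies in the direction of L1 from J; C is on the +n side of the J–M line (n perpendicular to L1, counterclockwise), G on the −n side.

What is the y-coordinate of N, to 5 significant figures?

-10.437

The slot axis is L1's direction at -6.1°, so u = (cos -6.1°, sin -6.1°) = (0.99434, -0.10626) and n = (−sin -6.1°, cos -6.1°) = (0.10626, 0.99434). J is at the origin and M lies 53.3 along u from J, so M = 53.3·u = (52.998, -5.6639). Tangency of A1 to both parallel lines with radius 4.8 puts C and G at J ± 4.8·n: C = (0.51007, 4.7728), G = (-0.51007, -4.7728). Equal radii place S and N the same way about M: S = M + 4.8·n = (53.508, -0.89105), N = M − 4.8·n = (52.488, -10.437). So N.y = -10.437.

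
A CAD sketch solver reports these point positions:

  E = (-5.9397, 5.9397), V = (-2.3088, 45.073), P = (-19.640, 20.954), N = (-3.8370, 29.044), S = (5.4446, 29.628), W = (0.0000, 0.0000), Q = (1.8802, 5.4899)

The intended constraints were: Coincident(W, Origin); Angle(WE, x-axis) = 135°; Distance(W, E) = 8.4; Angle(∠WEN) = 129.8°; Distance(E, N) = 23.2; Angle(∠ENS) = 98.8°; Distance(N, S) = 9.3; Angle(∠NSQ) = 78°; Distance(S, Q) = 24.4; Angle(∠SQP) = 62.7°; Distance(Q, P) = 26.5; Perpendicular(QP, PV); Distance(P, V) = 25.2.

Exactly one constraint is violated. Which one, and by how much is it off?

Distance(P, V) = 25.2 — off by 4.50.

W = (0.00, 0.00) ✓; WE at 135.0° ✓; |WE| = 8.400 ✓; ∠WEN = 129.8° ✓; |EN| = 23.20 ✓; ∠ENS = 98.80° ✓; |NS| = 9.300 ✓; ∠NSQ = 78.00° ✓; |SQ| = 24.40 ✓; ∠SQP = 62.70° ✓; |QP| = 26.50 ✓; ∠(QP, PV) = 90.00° ✓; |PV| = 29.70 ✗.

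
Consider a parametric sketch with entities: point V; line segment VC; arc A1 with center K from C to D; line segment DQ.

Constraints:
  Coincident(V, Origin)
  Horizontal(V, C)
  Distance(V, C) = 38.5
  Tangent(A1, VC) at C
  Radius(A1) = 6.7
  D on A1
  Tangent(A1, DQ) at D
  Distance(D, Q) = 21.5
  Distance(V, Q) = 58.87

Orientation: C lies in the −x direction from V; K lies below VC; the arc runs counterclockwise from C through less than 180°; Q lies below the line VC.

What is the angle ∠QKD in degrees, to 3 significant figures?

72.7°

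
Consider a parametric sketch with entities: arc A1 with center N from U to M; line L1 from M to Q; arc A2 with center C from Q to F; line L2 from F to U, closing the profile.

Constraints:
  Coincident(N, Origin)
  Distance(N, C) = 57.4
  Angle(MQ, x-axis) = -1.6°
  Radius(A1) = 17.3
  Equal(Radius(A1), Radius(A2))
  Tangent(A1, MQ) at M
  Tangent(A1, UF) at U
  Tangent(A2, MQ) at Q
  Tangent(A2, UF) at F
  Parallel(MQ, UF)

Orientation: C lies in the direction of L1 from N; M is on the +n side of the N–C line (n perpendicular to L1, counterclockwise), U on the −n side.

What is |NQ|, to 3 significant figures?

60.0

The slot axis is L1's direction at -1.6°, so u = (cos -1.6°, sin -1.6°) = (1.00, -0.0279) and n = (−sin -1.6°, cos -1.6°) = (0.0279, 1.00). N is at the origin and C lies 57.4 along u from N, so C = 57.4·u = (57.4, -1.60). Tangency of A1 to both parallel lines with radius 17.3 puts M and U at N ± 17.3·n: M = (0.483, 17.3), U = (-0.483, -17.3). Equal radii place Q and F the same way about C: Q = C + 17.3·n = (57.9, 15.7), F = C − 17.3·n = (56.9, -18.9). Then |NQ| = |Q − N| = 60.0.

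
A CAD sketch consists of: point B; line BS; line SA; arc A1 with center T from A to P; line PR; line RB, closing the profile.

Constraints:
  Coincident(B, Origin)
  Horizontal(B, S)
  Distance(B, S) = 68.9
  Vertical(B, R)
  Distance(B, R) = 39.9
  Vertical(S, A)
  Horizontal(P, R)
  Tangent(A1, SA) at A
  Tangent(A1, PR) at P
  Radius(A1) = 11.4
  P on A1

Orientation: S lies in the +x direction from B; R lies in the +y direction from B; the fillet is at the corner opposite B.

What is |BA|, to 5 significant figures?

74.562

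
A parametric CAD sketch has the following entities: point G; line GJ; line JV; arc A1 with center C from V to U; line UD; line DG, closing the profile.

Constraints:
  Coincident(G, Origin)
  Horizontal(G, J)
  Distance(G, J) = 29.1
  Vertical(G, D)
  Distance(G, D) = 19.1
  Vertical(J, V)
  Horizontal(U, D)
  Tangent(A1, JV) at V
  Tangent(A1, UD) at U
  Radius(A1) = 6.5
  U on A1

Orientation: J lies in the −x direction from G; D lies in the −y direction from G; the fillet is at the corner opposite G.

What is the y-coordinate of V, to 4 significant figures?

-12.60

G is at the origin; GJ is horizontal with |GJ| = 29.1 and J on the −x side, so J = (-29.10, 0.000). G and D share the same x with |GD| = 19.1 and D on the −y side, so D = (0.000, -19.10). The virtual corner opposite G is at (-29.10, -19.10). The tangent condition forces CV to be normal to JV and since A1 is tangent to UD there, CU ⟂ UD, with radius 6.5, so the center C sits 6.5 in from both sides at C = (-22.60, -12.60). That places the tangent points at V = (-29.10, -12.60) on JV and U = (-22.60, -19.10) on UD. So V.y = -12.60.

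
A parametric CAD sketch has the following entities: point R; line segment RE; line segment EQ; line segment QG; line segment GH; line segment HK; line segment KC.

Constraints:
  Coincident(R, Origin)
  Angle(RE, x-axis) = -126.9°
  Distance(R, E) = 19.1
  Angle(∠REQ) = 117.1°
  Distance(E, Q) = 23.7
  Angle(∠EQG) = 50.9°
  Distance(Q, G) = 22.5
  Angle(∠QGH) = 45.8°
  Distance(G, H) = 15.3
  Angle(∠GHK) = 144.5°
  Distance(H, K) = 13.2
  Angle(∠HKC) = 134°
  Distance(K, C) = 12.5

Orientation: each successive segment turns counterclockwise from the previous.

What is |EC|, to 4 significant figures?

29.02

∠GHK = 144.5° gives HK at -125.2° from the x-axis; with |HK| = 13.2, K = (-13.65, -32.01). ∠HKC = 134.0° gives KC at -79.20° from the x-axis; with |KC| = 12.5, C = (-11.31, -44.29). Then |EC| = |C − E| = 29.02.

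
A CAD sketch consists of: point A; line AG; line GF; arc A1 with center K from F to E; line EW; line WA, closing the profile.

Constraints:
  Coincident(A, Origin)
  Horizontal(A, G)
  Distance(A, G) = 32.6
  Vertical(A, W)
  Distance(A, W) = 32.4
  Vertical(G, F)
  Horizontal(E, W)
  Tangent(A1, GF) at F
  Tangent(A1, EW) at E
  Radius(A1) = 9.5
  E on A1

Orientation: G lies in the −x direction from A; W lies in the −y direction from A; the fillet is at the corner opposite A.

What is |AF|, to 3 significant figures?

39.8

A is at the origin; AG is horizontal with |AG| = 32.6 and G on the −x side, so G = (-32.6, 0.00). AW is vertical with |AW| = 32.4 and W on the −y side, so W = (0.00, -32.4). The virtual corner opposite A is at (-32.6, -32.4). Since A1 is tangent to GF there, KF ⟂ GF and since A1 is tangent to EW there, KE ⟂ EW, with radius 9.5, so the center K sits 9.5 in from both sides at K = (-23.1, -22.9). That places the tangent points at F = (-32.6, -22.9) on GF and E = (-23.1, -32.4) on EW. Then |AF| = |F − A| = 39.8.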